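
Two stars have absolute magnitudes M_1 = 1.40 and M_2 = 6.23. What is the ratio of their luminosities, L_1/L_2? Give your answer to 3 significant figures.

ΔM = M_1 − M_2 = -4.83
L_1/L_2 = 10^(−0.4 ΔM) = 10^1.932 = 85.51

L_1/L_2 ≈ 85.5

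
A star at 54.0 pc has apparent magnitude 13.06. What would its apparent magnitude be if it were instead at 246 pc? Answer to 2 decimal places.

Flux ∝ 1/d², so Δm = 5 log₁₀(d₂/d₁) = 5 log₁₀(246/54.0) = 3.293
m₂ = m₁ + Δm = 13.06 + (3.293) = 16.353

m ≈ 16.35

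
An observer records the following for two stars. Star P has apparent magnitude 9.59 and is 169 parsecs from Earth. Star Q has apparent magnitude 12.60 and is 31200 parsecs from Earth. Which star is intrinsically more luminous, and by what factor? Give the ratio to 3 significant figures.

Star P: M = m − 5 log₁₀ d + 5 = 9.59 − 5·2.2279 + 5 = 3.451
Star Q: M = m − 5 log₁₀ d + 5 = 12.60 − 5·4.4942 + 5 = -4.871
ΔM = M_P − M_Q = 3.451 − (-4.871) = 8.321; smaller M is more luminous → Star Q.
L ratio = 10^(0.4 |ΔM|) = 10^3.329 = 2131

Star Q is more luminous, by a factor of 2130.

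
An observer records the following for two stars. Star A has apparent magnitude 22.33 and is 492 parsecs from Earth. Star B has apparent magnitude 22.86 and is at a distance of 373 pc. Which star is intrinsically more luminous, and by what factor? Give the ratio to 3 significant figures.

Star A is more luminous, by a factor of 2.83.

Star A: M = m − 5 log₁₀ d + 5 = 22.33 − 5·2.6920 + 5 = 13.870
Star B: M = m − 5 log₁₀ d + 5 = 22.86 − 5·2.5717 + 5 = 15.001
ΔM = M_A − M_B = 13.870 − (15.001) = -1.131; smaller M is more luminous → Star A.
L ratio = 10^(0.4 |ΔM|) = 10^0.453 = 2.835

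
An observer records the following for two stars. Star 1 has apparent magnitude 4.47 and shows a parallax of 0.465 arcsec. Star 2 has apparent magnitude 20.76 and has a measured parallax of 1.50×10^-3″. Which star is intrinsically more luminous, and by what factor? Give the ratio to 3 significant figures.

Star 1: d = 1/p = 1/0.465″ = 2.151 pc
Star 1: M = m − 5 log₁₀ d + 5 = 4.47 − 5·0.3325 + 5 = 7.807
Star 2: d = 1/p = 1/1.50×10^-3″ = 666.7 pc
Star 2: M = m − 5 log₁₀ d + 5 = 20.76 − 5·2.8239 + 5 = 11.640
ΔM = M_1 − M_2 = 7.807 − (11.640) = -3.833; smaller M is more luminous → Star 1.
L ratio = 10^(0.4 |ΔM|) = 10^1.533 = 34.14

Star 1 is more luminous, by a factor of 34.1.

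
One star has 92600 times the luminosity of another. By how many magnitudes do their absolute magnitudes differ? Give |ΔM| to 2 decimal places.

Pogson: ΔM = −2.5 log₁₀(ratio) = −2.5 log₁₀(92600) = −2.5 × 4.9666 = -12.417

|ΔM| ≈ 12.42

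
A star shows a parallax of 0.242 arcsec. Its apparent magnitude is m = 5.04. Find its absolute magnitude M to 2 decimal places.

M ≈ 6.96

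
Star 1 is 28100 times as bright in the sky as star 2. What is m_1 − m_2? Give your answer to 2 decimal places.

Pogson: Δm = −2.5 log₁₀(ratio) = −2.5 log₁₀(28100) = −2.5 × 4.4487 = -11.122
Star 1 is brighter, so it has the smaller magnitude: the difference is negative.

m_1 − m_2 ≈ -11.12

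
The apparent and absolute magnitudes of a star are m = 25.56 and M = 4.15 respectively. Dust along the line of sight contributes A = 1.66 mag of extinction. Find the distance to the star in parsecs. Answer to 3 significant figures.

d ≈ 89100 pc

m − M = 5 log₁₀(d/10 pc) + A  ⇒  25.56 − (4.15) − 1.66 = 5 log₁₀(d/10)
19.750 = 5 log₁₀(d/10)
log₁₀ d = (m − M − A)/5 + 1 = 4.9500
d = 10^4.9500 = 89130 pc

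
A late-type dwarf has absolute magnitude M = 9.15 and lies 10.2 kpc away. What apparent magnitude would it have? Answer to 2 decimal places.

m ≈ 24.19

d = 10.2 kpc = 10200 pc
m = M + 5 log₁₀ d − 5 = 9.15 + 5·4.0086 − 5 = 24.193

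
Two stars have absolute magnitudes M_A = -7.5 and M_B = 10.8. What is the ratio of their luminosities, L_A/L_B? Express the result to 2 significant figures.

L_A/L_B ≈ 2.1×10^7

ΔM = M_A − M_B = -18.3
L_A/L_B = 10^(−0.4 ΔM) = 10^7.320 = 2.089×10^7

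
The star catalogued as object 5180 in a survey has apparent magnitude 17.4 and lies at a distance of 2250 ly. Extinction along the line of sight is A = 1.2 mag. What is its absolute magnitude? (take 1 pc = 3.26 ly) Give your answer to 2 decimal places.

M ≈ 7.01

d = 2250 ly / 3.26 = 690.2 pc
5 log₁₀(d/10 pc) = 5 log₁₀(690.2) − 5 = 9.195
M = m − 5 log₁₀(d/10) − A = 17.4 − 9.195 − 1.2 = 7.005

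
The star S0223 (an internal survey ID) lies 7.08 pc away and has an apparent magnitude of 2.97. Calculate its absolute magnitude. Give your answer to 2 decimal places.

5 log₁₀(d/10 pc) = 5 log₁₀(7.080) − 5 = -0.750
M = m − 5 log₁₀(d/10) = 2.97 + 0.750 = 3.720

M ≈ 3.72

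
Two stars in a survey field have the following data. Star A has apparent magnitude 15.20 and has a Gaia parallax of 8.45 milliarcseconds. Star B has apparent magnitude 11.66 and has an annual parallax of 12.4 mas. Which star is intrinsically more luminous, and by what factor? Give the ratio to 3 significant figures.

Star B is more luminous, by a factor of 12.1.

Star A: p = 8.45 mas = 8.45×10^-3″ → d = 1/p = 118.3 pc
Star A: M = m − 5 log₁₀ d + 5 = 15.20 − 5·2.0731 + 5 = 9.834
Star B: p = 12.4 mas = 0.0124″ → d = 1/p = 80.65 pc
Star B: M = m − 5 log₁₀ d + 5 = 11.66 − 5·1.9066 + 5 = 7.127
ΔM = M_A − M_B = 9.834 − (7.127) = 2.707; smaller M is more luminous → Star B.
L ratio = 10^(0.4 |ΔM|) = 10^1.083 = 12.10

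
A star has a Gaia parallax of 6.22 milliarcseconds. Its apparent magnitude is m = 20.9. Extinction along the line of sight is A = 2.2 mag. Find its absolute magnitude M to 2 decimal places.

p = 6.22 mas = 6.22×10^-3″ → d = 1/p = 160.8 pc
5 log₁₀(d/10 pc) = 5 log₁₀(160.8) − 5 = 6.031
M = m − 5 log₁₀(d/10) − A = 20.9 − 6.031 − 2.2 = 12.669

M ≈ 12.67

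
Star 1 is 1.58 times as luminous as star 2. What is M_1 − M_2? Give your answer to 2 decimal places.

Pogson: ΔM = −2.5 log₁₀(ratio) = −2.5 log₁₀(1.58) = −2.5 × 0.1987 = -0.497
Star 1 is brighter, so it has the smaller magnitude: the difference is negative.

M_1 − M_2 ≈ -0.50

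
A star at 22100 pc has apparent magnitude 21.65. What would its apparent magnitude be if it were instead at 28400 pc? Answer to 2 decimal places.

m ≈ 22.19

Flux ∝ 1/d², so Δm = 5 log₁₀(d₂/d₁) = 5 log₁₀(28400/22100) = 0.545
m₂ = m₁ + Δm = 21.65 + (0.545) = 22.195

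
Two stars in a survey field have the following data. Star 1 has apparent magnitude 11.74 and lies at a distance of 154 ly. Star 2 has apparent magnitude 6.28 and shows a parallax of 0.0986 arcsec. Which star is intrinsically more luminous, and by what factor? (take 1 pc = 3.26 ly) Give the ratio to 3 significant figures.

Star 1: d = 154 ly / 3.26 = 47.24 pc
Star 1: M = m − 5 log₁₀ d + 5 = 11.74 − 5·1.6743 + 5 = 8.368
Star 2: d = 1/p = 1/0.0986″ = 10.14 pc
Star 2: M = m − 5 log₁₀ d + 5 = 6.28 − 5·1.0061 + 5 = 6.249
ΔM = M_1 − M_2 = 8.368 − (6.249) = 2.119; smaller M is more luminous → Star 2.
L ratio = 10^(0.4 |ΔM|) = 10^0.848 = 7.041

Star 2 is more luminous, by a factor of 7.04.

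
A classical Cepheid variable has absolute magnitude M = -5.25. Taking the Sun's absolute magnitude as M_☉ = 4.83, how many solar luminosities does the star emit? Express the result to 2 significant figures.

L/L_☉ ≈ 11000

M − M_☉ = -5.25 − 4.83 = -10.080
L/L_☉ = 10^(−0.4 (M − M_☉)) = 10^4.032 = 10760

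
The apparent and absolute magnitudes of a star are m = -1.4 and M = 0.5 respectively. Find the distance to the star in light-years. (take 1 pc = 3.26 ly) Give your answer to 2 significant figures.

μ = m − M = -1.900
m − M = 5 log₁₀ d − 5
log₁₀ d = (m − M)/5 + 1 = 0.6200
d = 10^0.6200 = 4.169 pc
= 13.59 ly

d ≈ 14 ly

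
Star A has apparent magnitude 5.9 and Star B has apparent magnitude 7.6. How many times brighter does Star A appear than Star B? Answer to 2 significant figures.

4.8

Magnitude difference = -1.7
Flux ratio = 10^(−0.4 Δm) = 10^(−0.4 × -1.7) = 10^0.680 = 4.786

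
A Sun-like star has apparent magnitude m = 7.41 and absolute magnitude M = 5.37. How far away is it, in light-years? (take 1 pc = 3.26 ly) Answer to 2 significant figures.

μ = m − M = 2.040
m − M = 5 log₁₀ d − 5
log₁₀ d = (m − M)/5 + 1 = 1.4080
d = 10^1.4080 = 25.59 pc
= 83.41 ly

d ≈ 83 ly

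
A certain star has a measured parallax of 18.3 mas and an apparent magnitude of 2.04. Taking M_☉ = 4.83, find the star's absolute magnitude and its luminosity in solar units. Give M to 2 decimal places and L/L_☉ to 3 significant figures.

d = 1/p = 1000/18.3 mas = 54.64 pc
M = m − 5 log₁₀ d + 5 = 2.04 − 5·1.7375 + 5 = -1.648
M − M_☉ = -1.648 − 4.83 = -6.478
L/L_☉ = 10^(−0.4 × -6.478) = 390.0

M ≈ -1.65; L/L_☉ ≈ 390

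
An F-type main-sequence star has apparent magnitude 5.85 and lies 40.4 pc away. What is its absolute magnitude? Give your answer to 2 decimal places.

5 log₁₀(d/10 pc) = 5 log₁₀(40.40) − 5 = 3.032
M = m − 5 log₁₀(d/10) = 5.85 − 3.032 = 2.818

M ≈ 2.82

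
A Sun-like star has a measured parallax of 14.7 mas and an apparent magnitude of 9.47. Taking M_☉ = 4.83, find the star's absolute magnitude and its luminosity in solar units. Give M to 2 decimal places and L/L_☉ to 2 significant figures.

M ≈ 5.31; L/L_☉ ≈ 0.64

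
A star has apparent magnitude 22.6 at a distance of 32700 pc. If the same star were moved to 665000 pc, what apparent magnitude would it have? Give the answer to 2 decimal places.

Flux ∝ 1/d², so Δm = 5 log₁₀(d₂/d₁) = 5 log₁₀(665000/32700) = 6.541
m₂ = m₁ + Δm = 22.6 + (6.541) = 29.141

m ≈ 29.14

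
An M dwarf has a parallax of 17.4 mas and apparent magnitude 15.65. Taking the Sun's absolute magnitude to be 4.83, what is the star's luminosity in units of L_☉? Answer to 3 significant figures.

L/L_☉ ≈ 1.55×10^-3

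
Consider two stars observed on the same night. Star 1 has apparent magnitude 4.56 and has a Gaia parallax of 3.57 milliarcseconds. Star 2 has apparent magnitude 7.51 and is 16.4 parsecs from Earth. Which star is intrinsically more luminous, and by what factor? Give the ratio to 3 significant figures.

Star 1: p = 3.57 mas = 3.57×10^-3″ → d = 1/p = 280.1 pc
Star 1: M = m − 5 log₁₀ d + 5 = 4.56 − 5·2.4473 + 5 = -2.677
Star 2: M = m − 5 log₁₀ d + 5 = 7.51 − 5·1.2148 + 5 = 6.436
ΔM = M_1 − M_2 = -2.677 − (6.436) = -9.112; smaller M is more luminous → Star 1.
L ratio = 10^(0.4 |ΔM|) = 10^3.645 = 4415

Star 1 is more luminous, by a factor of 4420.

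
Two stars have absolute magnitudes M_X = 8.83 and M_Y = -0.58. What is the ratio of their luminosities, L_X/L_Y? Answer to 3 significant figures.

L_X/L_Y ≈ 1.72×10^-4

ΔM = M_X − M_Y = 9.41
L_X/L_Y = 10^(−0.4 ΔM) = 10^-3.764 = 1.722×10^-4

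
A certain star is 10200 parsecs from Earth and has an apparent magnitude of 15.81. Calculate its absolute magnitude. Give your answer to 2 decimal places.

M ≈ 0.77

5 log₁₀(d/10 pc) = 5 log₁₀(10200) − 5 = 15.043
M = m − 5 log₁₀(d/10) = 15.81 − 15.043 = 0.767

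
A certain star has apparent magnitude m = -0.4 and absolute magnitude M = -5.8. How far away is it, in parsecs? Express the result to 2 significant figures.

Distance modulus: m − M = -0.4 − (-5.8) = 5.400
m − M = 5 log₁₀ d − 5
log₁₀ d = (m − M)/5 + 1 = 2.0800
d = 10^2.0800 = 120.2 pc

d ≈ 120 pc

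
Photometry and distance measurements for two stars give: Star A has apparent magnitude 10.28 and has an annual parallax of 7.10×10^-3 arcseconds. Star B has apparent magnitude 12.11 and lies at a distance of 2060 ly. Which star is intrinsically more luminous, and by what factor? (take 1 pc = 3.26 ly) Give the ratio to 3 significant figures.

Star B is more luminous, by a factor of 3.73.

Star A: d = 1/p = 1/7.10×10^-3″ = 140.8 pc
Star A: M = m − 5 log₁₀ d + 5 = 10.28 − 5·2.1487 + 5 = 4.536
Star B: d = 2060 ly / 3.26 = 631.9 pc
Star B: M = m − 5 log₁₀ d + 5 = 12.11 − 5·2.8006 + 5 = 3.107
ΔM = M_A − M_B = 4.536 − (3.107) = 1.430; smaller M is more luminous → Star B.
L ratio = 10^(0.4 |ΔM|) = 10^0.572 = 3.731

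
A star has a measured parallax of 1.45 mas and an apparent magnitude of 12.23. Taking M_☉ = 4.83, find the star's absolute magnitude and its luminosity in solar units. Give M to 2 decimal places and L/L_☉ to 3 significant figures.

d = 1/p = 1000/1.45 mas = 689.7 pc
M = m − 5 log₁₀ d + 5 = 12.23 − 5·2.8386 + 5 = 3.037
M − M_☉ = 3.037 − 4.83 = -1.793
L/L_☉ = 10^(−0.4 × -1.793) = 5.215

M ≈ 3.04; L/L_☉ ≈ 5.22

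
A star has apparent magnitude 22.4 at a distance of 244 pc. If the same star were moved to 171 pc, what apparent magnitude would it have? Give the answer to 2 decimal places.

Flux ∝ 1/d², so Δm = 5 log₁₀(d₂/d₁) = 5 log₁₀(171/244) = -0.772
m₂ = m₁ + Δm = 22.4 + (-0.772) = 21.628

m ≈ 21.63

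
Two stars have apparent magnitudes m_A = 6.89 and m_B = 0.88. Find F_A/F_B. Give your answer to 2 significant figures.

Magnitude difference = 6.01
Flux ratio = 10^(−0.4 Δm) = 10^(−0.4 × 6.01) = 10^-2.404 = 3.945×10^-3

F_A/F_B ≈ 3.9×10^-3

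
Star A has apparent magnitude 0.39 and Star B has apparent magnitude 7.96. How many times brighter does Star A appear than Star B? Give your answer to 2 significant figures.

Δm = 0.39 − (7.96) = -7.57
Flux ratio = 10^(−0.4 Δm) = 10^(−0.4 × -7.57) = 10^3.028 = 1067

1100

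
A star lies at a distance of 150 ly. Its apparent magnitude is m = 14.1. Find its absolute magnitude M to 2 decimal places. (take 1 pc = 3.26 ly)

d = 150 ly / 3.26 = 46.01 pc
5 log₁₀(d/10 pc) = 5 log₁₀(46.01) − 5 = 3.314
M = m − 5 log₁₀(d/10) = 14.1 − 3.314 = 10.786

M ≈ 10.79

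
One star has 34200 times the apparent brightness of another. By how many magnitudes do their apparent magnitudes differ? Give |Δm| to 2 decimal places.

|Δm| ≈ 11.34

Pogson: Δm = −2.5 log₁₀(ratio) = −2.5 log₁₀(34200) = −2.5 × 4.5340 = -11.335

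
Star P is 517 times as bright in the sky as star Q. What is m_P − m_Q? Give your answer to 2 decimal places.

m_P − m_Q ≈ -6.78

Pogson: Δm = −2.5 log₁₀(ratio) = −2.5 log₁₀(517) = −2.5 × 2.7135 = -6.784
Star P is brighter, so it has the smaller magnitude: the difference is negative.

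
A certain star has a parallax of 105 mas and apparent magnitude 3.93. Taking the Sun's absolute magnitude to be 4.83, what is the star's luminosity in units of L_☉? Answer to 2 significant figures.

L/L_☉ ≈ 2.1

d = 1/p = 1000/105 mas = 9.524 pc
M = m − 5 log₁₀ d + 5 = 3.93 − 5·0.9788 + 5 = 4.036
M − M_☉ = 4.036 − 4.83 = -0.794
L/L_☉ = 10^(−0.4 × -0.794) = 2.078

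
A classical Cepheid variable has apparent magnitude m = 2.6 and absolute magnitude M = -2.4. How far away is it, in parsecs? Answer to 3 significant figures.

Distance modulus: m − M = 2.6 − (-2.4) = 5.000
m − M = 5 log₁₀ d − 5
log₁₀ d = (m − M)/5 + 1 = 2.0000
d = 10^2.0000 = 100.0 pc

d ≈ 100 pc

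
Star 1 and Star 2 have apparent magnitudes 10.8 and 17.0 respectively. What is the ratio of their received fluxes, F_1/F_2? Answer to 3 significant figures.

Δm = 10.8 − (17.0) = -6.2
Flux ratio = 10^(−0.4 Δm) = 10^(−0.4 × -6.2) = 10^2.480 = 302.0

F_1/F_2 ≈ 302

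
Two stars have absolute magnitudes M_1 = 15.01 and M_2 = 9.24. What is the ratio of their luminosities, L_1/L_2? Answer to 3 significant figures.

ΔM = M_1 − M_2 = 5.77
L_1/L_2 = 10^(−0.4 ΔM) = 10^-2.308 = 4.920×10^-3

L_1/L_2 ≈ 4.92×10^-3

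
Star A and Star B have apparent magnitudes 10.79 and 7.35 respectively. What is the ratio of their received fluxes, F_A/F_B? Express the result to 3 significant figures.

Magnitude difference = 3.44
Flux ratio = 10^(−0.4 Δm) = 10^(−0.4 × 3.44) = 10^-1.376 = 0.04207

F_A/F_B ≈ 0.0421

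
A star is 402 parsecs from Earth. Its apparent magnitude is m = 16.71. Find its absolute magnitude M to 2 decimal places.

5 log₁₀(d/10 pc) = 5 log₁₀(402.0) − 5 = 8.021
M = m − 5 log₁₀(d/10) = 16.71 − 8.021 = 8.689

M ≈ 8.69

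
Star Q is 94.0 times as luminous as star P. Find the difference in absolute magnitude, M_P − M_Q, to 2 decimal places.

M_P − M_Q ≈ 4.93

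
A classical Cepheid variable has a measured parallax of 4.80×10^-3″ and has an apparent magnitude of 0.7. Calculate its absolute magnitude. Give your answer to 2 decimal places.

d = 1/p = 1/4.80×10^-3″ = 208.3 pc
5 log₁₀(d/10 pc) = 5 log₁₀(208.3) − 5 = 6.594
M = m − 5 log₁₀(d/10) = 0.7 − 6.594 = -5.894

M ≈ -5.89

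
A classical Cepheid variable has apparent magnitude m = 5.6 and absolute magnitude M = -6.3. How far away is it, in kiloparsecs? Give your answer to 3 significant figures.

Distance modulus: m − M = 5.6 − (-6.3) = 11.900
m − M = 5 log₁₀ d − 5
log₁₀ d = (m − M)/5 + 1 = 3.3800
d = 10^3.3800 = 2399 pc
= 2.399 kpc

d ≈ 2.40 kpc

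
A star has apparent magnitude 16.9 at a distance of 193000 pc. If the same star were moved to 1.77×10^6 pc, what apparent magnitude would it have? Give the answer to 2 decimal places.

m ≈ 21.71

Flux ∝ 1/d², so Δm = 5 log₁₀(d₂/d₁) = 5 log₁₀(1.77×10^6/193000) = 4.812
m₂ = m₁ + Δm = 16.9 + (4.812) = 21.712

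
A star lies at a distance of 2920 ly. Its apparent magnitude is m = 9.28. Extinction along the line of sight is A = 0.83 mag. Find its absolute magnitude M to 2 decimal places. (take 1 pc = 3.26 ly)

d = 2920 ly / 3.26 = 895.7 pc
5 log₁₀(d/10 pc) = 5 log₁₀(895.7) − 5 = 9.761
M = m − 5 log₁₀(d/10) − A = 9.28 − 9.761 − 0.83 = -1.311

M ≈ -1.31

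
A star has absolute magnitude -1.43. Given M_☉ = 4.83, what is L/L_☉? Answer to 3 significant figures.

M − M_☉ = -1.43 − 4.83 = -6.260
L/L_☉ = 10^(−0.4 (M − M_☉)) = 10^2.504 = 319.2

L/L_☉ ≈ 319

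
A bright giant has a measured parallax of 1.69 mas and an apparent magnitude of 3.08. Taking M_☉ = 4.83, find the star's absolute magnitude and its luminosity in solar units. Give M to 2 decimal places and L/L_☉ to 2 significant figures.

M ≈ -5.78; L/L_☉ ≈ 18000

d = 1/p = 1000/1.69 mas = 591.7 pc
M = m − 5 log₁₀ d + 5 = 3.08 − 5·2.7721 + 5 = -5.781
M − M_☉ = -5.781 − 4.83 = -10.611
L/L_☉ = 10^(−0.4 × -10.611) = 17550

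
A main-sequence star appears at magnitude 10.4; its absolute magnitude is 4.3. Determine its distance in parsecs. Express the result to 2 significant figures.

Distance modulus: m − M = 10.4 − (4.3) = 6.100
m − M = 5 log₁₀ d − 5
log₁₀ d = (m − M)/5 + 1 = 2.2200
d = 10^2.2200 = 166.0 pc

d ≈ 170 pc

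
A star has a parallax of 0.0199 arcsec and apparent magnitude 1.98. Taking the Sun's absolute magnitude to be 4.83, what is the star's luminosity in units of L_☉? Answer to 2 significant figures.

L/L_☉ ≈ 350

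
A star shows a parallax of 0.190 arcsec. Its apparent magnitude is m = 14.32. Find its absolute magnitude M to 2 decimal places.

d = 1/p = 1/0.190″ = 5.263 pc
5 log₁₀(d/10 pc) = 5 log₁₀(5.263) − 5 = -1.394
M = m − 5 log₁₀(d/10) = 14.32 + 1.394 = 15.714

M ≈ 15.71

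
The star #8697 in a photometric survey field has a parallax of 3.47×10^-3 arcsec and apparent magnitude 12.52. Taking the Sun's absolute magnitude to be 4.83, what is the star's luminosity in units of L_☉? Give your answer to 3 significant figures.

d = 1/p = 1/3.47×10^-3″ = 288.2 pc
M = m − 5 log₁₀ d + 5 = 12.52 − 5·2.4597 + 5 = 5.222
M − M_☉ = 5.222 − 4.83 = 0.392
L/L_☉ = 10^(−0.4 × 0.392) = 0.6972

L/L_☉ ≈ 0.697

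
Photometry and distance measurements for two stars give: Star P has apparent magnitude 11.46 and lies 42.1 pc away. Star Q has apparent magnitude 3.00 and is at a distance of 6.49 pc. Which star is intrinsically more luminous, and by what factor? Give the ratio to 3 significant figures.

Star P: M = m − 5 log₁₀ d + 5 = 11.46 − 5·1.6243 + 5 = 8.339
Star Q: M = m − 5 log₁₀ d + 5 = 3.00 − 5·0.8122 + 5 = 3.939
ΔM = M_P − M_Q = 8.339 − (3.939) = 4.400; smaller M is more luminous → Star Q.
L ratio = 10^(0.4 |ΔM|) = 10^1.760 = 57.53

Star Q is more luminous, by a factor of 57.5.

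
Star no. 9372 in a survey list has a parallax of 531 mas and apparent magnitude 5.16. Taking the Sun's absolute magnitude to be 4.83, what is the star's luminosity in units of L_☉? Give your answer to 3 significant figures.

d = 1/p = 1000/531 mas = 1.883 pc
M = m − 5 log₁₀ d + 5 = 5.16 − 5·0.2749 + 5 = 8.785
M − M_☉ = 8.785 − 4.83 = 3.955
L/L_☉ = 10^(−0.4 × 3.955) = 0.02617

L/L_☉ ≈ 0.0262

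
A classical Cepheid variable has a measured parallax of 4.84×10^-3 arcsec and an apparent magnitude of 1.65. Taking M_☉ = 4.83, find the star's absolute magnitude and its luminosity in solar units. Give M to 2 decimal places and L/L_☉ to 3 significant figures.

M ≈ -4.93; L/L_☉ ≈ 7990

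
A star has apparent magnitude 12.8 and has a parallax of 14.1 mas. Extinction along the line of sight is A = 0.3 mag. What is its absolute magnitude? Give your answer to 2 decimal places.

p = 14.1 mas = 0.0141″ → d = 1/p = 70.92 pc
5 log₁₀(d/10 pc) = 5 log₁₀(70.92) − 5 = 4.254
M = m − 5 log₁₀(d/10) − A = 12.8 − 4.254 − 0.3 = 8.246

M ≈ 8.25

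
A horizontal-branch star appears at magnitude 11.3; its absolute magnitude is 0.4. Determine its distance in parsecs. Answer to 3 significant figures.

d ≈ 1510 pc

Distance modulus: m − M = 11.3 − (0.4) = 10.900
m − M = 5 log₁₀ d − 5
log₁₀ d = (m − M)/5 + 1 = 3.1800
d = 10^3.1800 = 1514 pc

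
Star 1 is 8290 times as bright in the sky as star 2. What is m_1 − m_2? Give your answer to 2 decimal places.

Pogson: Δm = −2.5 log₁₀(ratio) = −2.5 log₁₀(8290) = −2.5 × 3.9186 = -9.796
Star 1 is brighter, so it has the smaller magnitude: the difference is negative.

m_1 − m_2 ≈ -9.80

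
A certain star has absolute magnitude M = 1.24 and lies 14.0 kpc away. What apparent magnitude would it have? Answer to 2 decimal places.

m ≈ 16.97

d = 14.0 kpc = 14000 pc
m = M + 5 log₁₀ d − 5 = 1.24 + 5·4.1461 − 5 = 16.971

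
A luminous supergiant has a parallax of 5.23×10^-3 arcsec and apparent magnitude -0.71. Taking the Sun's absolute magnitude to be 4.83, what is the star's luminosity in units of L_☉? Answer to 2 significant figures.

L/L_☉ ≈ 60000

d = 1/p = 1/5.23×10^-3″ = 191.2 pc
M = m − 5 log₁₀ d + 5 = -0.71 − 5·2.2815 + 5 = -7.117
M − M_☉ = -7.117 − 4.83 = -11.947
L/L_☉ = 10^(−0.4 × -11.947) = 60120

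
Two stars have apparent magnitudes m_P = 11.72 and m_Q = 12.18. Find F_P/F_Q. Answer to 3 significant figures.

F_P/F_Q ≈ 1.53

Δm = 11.72 − (12.18) = -0.46
Flux ratio = 10^(−0.4 Δm) = 10^(−0.4 × -0.46) = 10^0.184 = 1.528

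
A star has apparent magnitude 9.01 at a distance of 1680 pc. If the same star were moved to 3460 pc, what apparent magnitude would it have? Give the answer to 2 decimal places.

m ≈ 10.58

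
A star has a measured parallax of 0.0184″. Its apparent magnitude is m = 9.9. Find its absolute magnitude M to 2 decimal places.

d = 1/p = 1/0.0184″ = 54.35 pc
5 log₁₀(d/10 pc) = 5 log₁₀(54.35) − 5 = 3.676
M = m − 5 log₁₀(d/10) = 9.9 − 3.676 = 6.224

M ≈ 6.22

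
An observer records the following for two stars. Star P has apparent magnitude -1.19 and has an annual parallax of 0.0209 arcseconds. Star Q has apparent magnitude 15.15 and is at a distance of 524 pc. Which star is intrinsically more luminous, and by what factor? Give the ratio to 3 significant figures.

Star P: d = 1/p = 1/0.0209″ = 47.85 pc
Star P: M = m − 5 log₁₀ d + 5 = -1.19 − 5·1.6799 + 5 = -4.589
Star Q: M = m − 5 log₁₀ d + 5 = 15.15 − 5·2.7193 + 5 = 6.553
ΔM = M_P − M_Q = -4.589 − (6.553) = -11.143; smaller M is more luminous → Star P.
L ratio = 10^(0.4 |ΔM|) = 10^4.457 = 28640

Star P is more luminous, by a factor of 28600.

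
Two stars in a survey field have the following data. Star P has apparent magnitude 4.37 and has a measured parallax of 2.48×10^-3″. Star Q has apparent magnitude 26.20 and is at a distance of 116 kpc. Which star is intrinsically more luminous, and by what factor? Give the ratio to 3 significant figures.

Star P is more luminous, by a factor of 6520.

Star P: d = 1/p = 1/2.48×10^-3″ = 403.2 pc
Star P: M = m − 5 log₁₀ d + 5 = 4.37 − 5·2.6055 + 5 = -3.658
Star Q: d = 116 kpc = 116000 pc
Star Q: M = m − 5 log₁₀ d + 5 = 26.20 − 5·5.0645 + 5 = 5.878
ΔM = M_P − M_Q = -3.658 − (5.878) = -9.535; smaller M is more luminous → Star P.
L ratio = 10^(0.4 |ΔM|) = 10^3.814 = 6519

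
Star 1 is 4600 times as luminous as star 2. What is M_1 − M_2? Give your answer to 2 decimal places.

M_1 − M_2 ≈ -9.16

Pogson: ΔM = −2.5 log₁₀(ratio) = −2.5 log₁₀(4600) = −2.5 × 3.6628 = -9.157
Star 1 is brighter, so it has the smaller magnitude: the difference is negative.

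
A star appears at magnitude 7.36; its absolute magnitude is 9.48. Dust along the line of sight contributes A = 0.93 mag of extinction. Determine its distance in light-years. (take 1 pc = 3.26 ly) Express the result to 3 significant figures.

m − M = 5 log₁₀(d/10 pc) + A  ⇒  7.36 − (9.48) − 0.93 = 5 log₁₀(d/10)
-3.050 = 5 log₁₀(d/10)
log₁₀ d = (m − M − A)/5 + 1 = 0.3900
d = 10^0.3900 = 2.455 pc
= 8.002 ly

d ≈ 8.00 ly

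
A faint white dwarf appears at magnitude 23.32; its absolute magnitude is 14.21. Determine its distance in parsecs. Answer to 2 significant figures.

μ = m − M = 9.110
m − M = 5 log₁₀ d − 5
log₁₀ d = (m − M)/5 + 1 = 2.8220
d = 10^2.8220 = 663.7 pc

d ≈ 660 pc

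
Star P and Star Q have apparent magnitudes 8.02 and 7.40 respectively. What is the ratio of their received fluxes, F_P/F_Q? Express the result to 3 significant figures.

Magnitude difference = 0.62
Flux ratio = 10^(−0.4 Δm) = 10^(−0.4 × 0.62) = 10^-0.248 = 0.5649

F_P/F_Q ≈ 0.565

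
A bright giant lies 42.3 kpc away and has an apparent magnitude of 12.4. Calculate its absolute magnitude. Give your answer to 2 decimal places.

d = 42.3 kpc = 42300 pc
5 log₁₀(d/10 pc) = 5 log₁₀(42300) − 5 = 18.132
M = m − 5 log₁₀(d/10) = 12.4 − 18.132 = -5.732

M ≈ -5.73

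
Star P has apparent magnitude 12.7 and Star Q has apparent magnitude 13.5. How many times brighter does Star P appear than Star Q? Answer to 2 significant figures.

2.1

Δm = 12.7 − (13.5) = -0.8
Flux ratio = 10^(−0.4 Δm) = 10^(−0.4 × -0.8) = 10^0.320 = 2.089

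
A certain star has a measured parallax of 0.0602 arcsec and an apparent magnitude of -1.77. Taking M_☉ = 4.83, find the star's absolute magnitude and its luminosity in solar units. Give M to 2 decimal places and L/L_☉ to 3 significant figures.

d = 1/p = 1/0.0602″ = 16.61 pc
M = m − 5 log₁₀ d + 5 = -1.77 − 5·1.2204 + 5 = -2.872
M − M_☉ = -2.872 − 4.83 = -7.702
L/L_☉ = 10^(−0.4 × -7.702) = 1205

M ≈ -2.87; L/L_☉ ≈ 1200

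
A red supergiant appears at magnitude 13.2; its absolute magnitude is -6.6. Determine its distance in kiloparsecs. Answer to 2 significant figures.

d ≈ 91 kpc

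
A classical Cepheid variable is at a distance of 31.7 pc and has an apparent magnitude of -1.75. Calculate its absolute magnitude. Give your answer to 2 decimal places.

5 log₁₀(d/10 pc) = 5 log₁₀(31.70) − 5 = 2.505
M = m − 5 log₁₀(d/10) = -1.75 − 2.505 = -4.255

M ≈ -4.26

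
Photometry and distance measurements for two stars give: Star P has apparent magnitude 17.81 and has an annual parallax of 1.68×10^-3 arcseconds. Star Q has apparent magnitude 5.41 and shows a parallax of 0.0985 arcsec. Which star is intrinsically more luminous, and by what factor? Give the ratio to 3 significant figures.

Star P: d = 1/p = 1/1.68×10^-3″ = 595.2 pc
Star P: M = m − 5 log₁₀ d + 5 = 17.81 − 5·2.7747 + 5 = 8.937
Star Q: d = 1/p = 1/0.0985″ = 10.15 pc
Star Q: M = m − 5 log₁₀ d + 5 = 5.41 − 5·1.0066 + 5 = 5.377
ΔM = M_P − M_Q = 8.937 − (5.377) = 3.559; smaller M is more luminous → Star Q.
L ratio = 10^(0.4 |ΔM|) = 10^1.424 = 26.53

Star Q is more luminous, by a factor of 26.5.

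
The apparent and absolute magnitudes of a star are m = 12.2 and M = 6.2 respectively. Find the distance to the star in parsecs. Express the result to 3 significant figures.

Distance modulus: m − M = 12.2 − (6.2) = 6.000
m − M = 5 log₁₀ d − 5
log₁₀ d = (m − M)/5 + 1 = 2.2000
d = 10^2.2000 = 158.5 pc

d ≈ 158 pc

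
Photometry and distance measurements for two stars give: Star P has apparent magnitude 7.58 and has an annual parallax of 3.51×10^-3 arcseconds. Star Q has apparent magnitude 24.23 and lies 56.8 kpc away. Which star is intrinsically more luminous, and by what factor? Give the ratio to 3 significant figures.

Star P is more luminous, by a factor of 115.

Star P: d = 1/p = 1/3.51×10^-3″ = 284.9 pc
Star P: M = m − 5 log₁₀ d + 5 = 7.58 − 5·2.4547 + 5 = 0.307
Star Q: d = 56.8 kpc = 56800 pc
Star Q: M = m − 5 log₁₀ d + 5 = 24.23 − 5·4.7543 + 5 = 5.458
ΔM = M_P − M_Q = 0.307 − (5.458) = -5.152; smaller M is more luminous → Star P.
L ratio = 10^(0.4 |ΔM|) = 10^2.061 = 115.0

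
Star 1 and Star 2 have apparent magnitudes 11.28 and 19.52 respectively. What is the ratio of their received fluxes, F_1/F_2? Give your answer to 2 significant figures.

Magnitude difference = -8.24
Flux ratio = 10^(−0.4 Δm) = 10^(−0.4 × -8.24) = 10^3.296 = 1977

F_1/F_2 ≈ 2000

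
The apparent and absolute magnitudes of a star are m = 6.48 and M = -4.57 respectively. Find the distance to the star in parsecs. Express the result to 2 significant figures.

Distance modulus: m − M = 6.48 − (-4.57) = 11.050
m − M = 5 log₁₀ d − 5
log₁₀ d = (m − M)/5 + 1 = 3.2100
d = 10^3.2100 = 1622 pc

d ≈ 1600 pc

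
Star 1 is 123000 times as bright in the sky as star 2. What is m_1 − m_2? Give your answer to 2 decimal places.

Pogson: Δm = −2.5 log₁₀(ratio) = −2.5 log₁₀(123000) = −2.5 × 5.0899 = -12.725
Star 1 is brighter, so it has the smaller magnitude: the difference is negative.

m_1 − m_2 ≈ -12.72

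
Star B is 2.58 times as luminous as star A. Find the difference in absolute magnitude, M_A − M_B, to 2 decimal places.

M_A − M_B ≈ 1.03

Pogson: ΔM = −2.5 log₁₀(ratio) = −2.5 log₁₀(2.58) = −2.5 × 0.4116 = -1.029
Star B is brighter so has the smaller magnitude: M_A − M_B is positive.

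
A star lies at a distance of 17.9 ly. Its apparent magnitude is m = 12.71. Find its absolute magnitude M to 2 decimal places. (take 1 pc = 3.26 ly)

M ≈ 14.01

d = 17.9 ly / 3.26 = 5.491 pc
5 log₁₀(d/10 pc) = 5 log₁₀(5.491) − 5 = -1.302
M = m − 5 log₁₀(d/10) = 12.71 + 1.302 = 14.012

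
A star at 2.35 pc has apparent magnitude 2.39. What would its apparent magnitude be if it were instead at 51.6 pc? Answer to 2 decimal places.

m ≈ 9.10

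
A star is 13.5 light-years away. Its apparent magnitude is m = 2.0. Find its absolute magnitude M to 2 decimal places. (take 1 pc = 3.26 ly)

M ≈ 3.91

d = 13.5 ly / 3.26 = 4.141 pc
5 log₁₀(d/10 pc) = 5 log₁₀(4.141) − 5 = -1.914
M = m − 5 log₁₀(d/10) = 2.0 + 1.914 = 3.914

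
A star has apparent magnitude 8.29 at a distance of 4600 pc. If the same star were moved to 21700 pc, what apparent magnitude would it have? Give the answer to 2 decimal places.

Flux ∝ 1/d², so Δm = 5 log₁₀(d₂/d₁) = 5 log₁₀(21700/4600) = 3.369
m₂ = m₁ + Δm = 8.29 + (3.369) = 11.659

m ≈ 11.66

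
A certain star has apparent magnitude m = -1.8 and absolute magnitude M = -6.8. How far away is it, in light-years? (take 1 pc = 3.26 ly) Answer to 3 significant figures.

Distance modulus: m − M = -1.8 − (-6.8) = 5.000
m − M = 5 log₁₀ d − 5
log₁₀ d = (m − M)/5 + 1 = 2.0000
d = 10^2.0000 = 100.0 pc
= 326.0 ly

d ≈ 326 ly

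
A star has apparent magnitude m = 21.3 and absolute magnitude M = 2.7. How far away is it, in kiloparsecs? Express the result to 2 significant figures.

d ≈ 52 kpc

μ = m − M = 18.600
m − M = 5 log₁₀ d − 5
log₁₀ d = (m − M)/5 + 1 = 4.7200
d = 10^4.7200 = 52480 pc
= 52.48 kpc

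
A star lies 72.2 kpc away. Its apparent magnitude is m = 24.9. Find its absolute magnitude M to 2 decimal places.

M ≈ 5.61

d = 72.2 kpc = 72200 pc
5 log₁₀(d/10 pc) = 5 log₁₀(72200) − 5 = 19.293
M = m − 5 log₁₀(d/10) = 24.9 − 19.293 = 5.607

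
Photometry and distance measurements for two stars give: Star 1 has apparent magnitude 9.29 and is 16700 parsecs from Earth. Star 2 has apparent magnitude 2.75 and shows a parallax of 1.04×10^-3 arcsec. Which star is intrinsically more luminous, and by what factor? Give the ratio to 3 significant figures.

Star 2 is more luminous, by a factor of 1.37.

Star 1: M = m − 5 log₁₀ d + 5 = 9.29 − 5·4.2227 + 5 = -6.824
Star 2: d = 1/p = 1/1.04×10^-3″ = 961.5 pc
Star 2: M = m − 5 log₁₀ d + 5 = 2.75 − 5·2.9830 + 5 = -7.165
ΔM = M_1 − M_2 = -6.824 − (-7.165) = 0.341; smaller M is more luminous → Star 2.
L ratio = 10^(0.4 |ΔM|) = 10^0.137 = 1.369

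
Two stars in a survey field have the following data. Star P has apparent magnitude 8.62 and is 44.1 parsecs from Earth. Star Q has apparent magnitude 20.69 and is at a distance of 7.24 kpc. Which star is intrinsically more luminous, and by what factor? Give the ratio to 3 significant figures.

Star P is more luminous, by a factor of 2.50.

Star P: M = m − 5 log₁₀ d + 5 = 8.62 − 5·1.6444 + 5 = 5.398
Star Q: d = 7.24 kpc = 7240 pc
Star Q: M = m − 5 log₁₀ d + 5 = 20.69 − 5·3.8597 + 5 = 6.391
ΔM = M_P − M_Q = 5.398 − (6.391) = -0.994; smaller M is more luminous → Star P.
L ratio = 10^(0.4 |ΔM|) = 10^0.397 = 2.497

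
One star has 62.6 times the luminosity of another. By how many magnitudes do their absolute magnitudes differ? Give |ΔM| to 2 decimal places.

Pogson: ΔM = −2.5 log₁₀(ratio) = −2.5 log₁₀(62.6) = −2.5 × 1.7966 = -4.491

|ΔM| ≈ 4.49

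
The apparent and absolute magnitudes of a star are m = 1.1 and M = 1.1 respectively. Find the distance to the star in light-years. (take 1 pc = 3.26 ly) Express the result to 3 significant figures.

μ = m − M = 0.000
m − M = 5 log₁₀ d − 5
log₁₀ d = (m − M)/5 + 1 = 1.0000
d = 10^1.0000 = 10.00 pc
= 32.60 ly

d ≈ 32.6 ly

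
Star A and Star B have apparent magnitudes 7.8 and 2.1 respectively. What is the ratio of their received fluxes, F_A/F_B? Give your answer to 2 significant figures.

Magnitude difference = 5.7
Flux ratio = 10^(−0.4 Δm) = 10^(−0.4 × 5.7) = 10^-2.280 = 5.248×10^-3

F_A/F_B ≈ 5.2×10^-3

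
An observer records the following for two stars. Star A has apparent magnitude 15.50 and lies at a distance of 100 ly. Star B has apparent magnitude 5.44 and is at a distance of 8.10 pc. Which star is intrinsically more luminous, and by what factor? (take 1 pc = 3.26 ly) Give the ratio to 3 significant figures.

Star B is more luminous, by a factor of 737.

Star A: d = 100 ly / 3.26 = 30.67 pc
Star A: M = m − 5 log₁₀ d + 5 = 15.50 − 5·1.4868 + 5 = 13.066
Star B: M = m − 5 log₁₀ d + 5 = 5.44 − 5·0.9085 + 5 = 5.898
ΔM = M_A − M_B = 13.066 − (5.898) = 7.169; smaller M is more luminous → Star B.
L ratio = 10^(0.4 |ΔM|) = 10^2.867 = 736.9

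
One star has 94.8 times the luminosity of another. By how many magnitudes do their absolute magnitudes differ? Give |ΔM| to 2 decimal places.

|ΔM| ≈ 4.94

Pogson: ΔM = −2.5 log₁₀(ratio) = −2.5 log₁₀(94.8) = −2.5 × 1.9768 = -4.942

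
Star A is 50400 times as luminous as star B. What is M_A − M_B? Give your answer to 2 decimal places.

Pogson: ΔM = −2.5 log₁₀(ratio) = −2.5 log₁₀(50400) = −2.5 × 4.7024 = -11.756
Star A is brighter, so it has the smaller magnitude: the difference is negative.

M_A − M_B ≈ -11.76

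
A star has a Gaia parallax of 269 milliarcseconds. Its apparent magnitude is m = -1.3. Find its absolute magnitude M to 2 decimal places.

M ≈ 0.85

p = 269 mas = 0.269″ → d = 1/p = 3.717 pc
5 log₁₀(d/10 pc) = 5 log₁₀(3.717) − 5 = -2.149
M = m − 5 log₁₀(d/10) = -1.3 + 2.149 = 0.849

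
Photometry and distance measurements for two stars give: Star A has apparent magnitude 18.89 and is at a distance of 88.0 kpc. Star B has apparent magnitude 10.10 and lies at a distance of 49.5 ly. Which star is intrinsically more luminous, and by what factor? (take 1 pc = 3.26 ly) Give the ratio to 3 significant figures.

Star A: d = 88.0 kpc = 88000 pc
Star A: M = m − 5 log₁₀ d + 5 = 18.89 − 5·4.9445 + 5 = -0.832
Star B: d = 49.5 ly / 3.26 = 15.18 pc
Star B: M = m − 5 log₁₀ d + 5 = 10.10 − 5·1.1814 + 5 = 9.193
ΔM = M_A − M_B = -0.832 − (9.193) = -10.025; smaller M is more luminous → Star A.
L ratio = 10^(0.4 |ΔM|) = 10^4.010 = 10240

Star A is more luminous, by a factor of 10200.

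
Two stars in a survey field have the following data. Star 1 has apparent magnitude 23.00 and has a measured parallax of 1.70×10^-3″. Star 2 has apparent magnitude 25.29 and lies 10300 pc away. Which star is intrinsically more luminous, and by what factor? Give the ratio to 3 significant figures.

Star 1: d = 1/p = 1/1.70×10^-3″ = 588.2 pc
Star 1: M = m − 5 log₁₀ d + 5 = 23.00 − 5·2.7696 + 5 = 14.152
Star 2: M = m − 5 log₁₀ d + 5 = 25.29 − 5·4.0128 + 5 = 10.226
ΔM = M_1 − M_2 = 14.152 − (10.226) = 3.926; smaller M is more luminous → Star 2.
L ratio = 10^(0.4 |ΔM|) = 10^1.571 = 37.20

Star 2 is more luminous, by a factor of 37.2.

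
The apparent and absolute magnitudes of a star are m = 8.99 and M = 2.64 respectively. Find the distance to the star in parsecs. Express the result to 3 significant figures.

Distance modulus: m − M = 8.99 − (2.64) = 6.350
m − M = 5 log₁₀ d − 5
log₁₀ d = (m − M)/5 + 1 = 2.2700
d = 10^2.2700 = 186.2 pc

d ≈ 186 pc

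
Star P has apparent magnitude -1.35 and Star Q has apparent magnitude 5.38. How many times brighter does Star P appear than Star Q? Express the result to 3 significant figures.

492

Magnitude difference = -6.73
Flux ratio = 10^(−0.4 Δm) = 10^(−0.4 × -6.73) = 10^2.692 = 492.0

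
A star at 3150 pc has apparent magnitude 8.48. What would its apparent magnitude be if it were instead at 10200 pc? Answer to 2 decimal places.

Flux ∝ 1/d², so Δm = 5 log₁₀(d₂/d₁) = 5 log₁₀(10200/3150) = 2.551
m₂ = m₁ + Δm = 8.48 + (2.551) = 11.031

m ≈ 11.03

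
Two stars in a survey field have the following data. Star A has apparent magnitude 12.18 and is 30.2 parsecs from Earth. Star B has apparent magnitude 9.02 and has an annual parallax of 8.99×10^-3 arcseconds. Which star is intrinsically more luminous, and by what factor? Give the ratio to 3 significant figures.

Star B is more luminous, by a factor of 249.

Star A: M = m − 5 log₁₀ d + 5 = 12.18 − 5·1.4800 + 5 = 9.780
Star B: d = 1/p = 1/8.99×10^-3″ = 111.2 pc
Star B: M = m − 5 log₁₀ d + 5 = 9.02 − 5·2.0462 + 5 = 3.789
ΔM = M_A − M_B = 9.780 − (3.789) = 5.991; smaller M is more luminous → Star B.
L ratio = 10^(0.4 |ΔM|) = 10^2.396 = 249.2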